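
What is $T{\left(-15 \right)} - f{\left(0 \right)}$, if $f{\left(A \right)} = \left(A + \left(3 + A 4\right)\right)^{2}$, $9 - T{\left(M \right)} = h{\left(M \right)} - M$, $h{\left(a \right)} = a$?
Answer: $0$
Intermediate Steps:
$T{\left(M \right)} = 9$ ($T{\left(M \right)} = 9 - \left(M - M\right) = 9 - 0 = 9 + 0 = 9$)
$f{\left(A \right)} = \left(3 + 5 A\right)^{2}$ ($f{\left(A \right)} = \left(A + \left(3 + 4 A\right)\right)^{2} = \left(3 + 5 A\right)^{2}$)
$T{\left(-15 \right)} - f{\left(0 \right)} = 9 - \left(3 + 5 \cdot 0\right)^{2} = 9 - \left(3 + 0\right)^{2} = 9 - 3^{2} = 9 - 9 = 0$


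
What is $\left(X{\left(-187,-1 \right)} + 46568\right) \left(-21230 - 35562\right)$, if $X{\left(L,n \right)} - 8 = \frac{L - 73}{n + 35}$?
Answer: $- \frac{44960068304}{17} \approx -2.6447 \cdot 10^{9}$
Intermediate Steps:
$X{\left(L,n \right)} = 8 + \frac{-73 + L}{35 + n}$ ($X{\left(L,n \right)} = 8 + \frac{L - 73}{n + 35} = 8 + \frac{-73 + L}{35 + n}$)
$\left(X{\left(-187,-1 \right)} + 46568\right) \left(-21230 - 35562\right) = \left(\frac{207 - 187 + 8 \left(-1\right)}{35 - 1} + 46568\right) \left(-21230 - 35562\right) = \left(\frac{207 - 187 - 8}{34} + 46568\right) \left(-56792\right) = \left(\frac{1}{34} \cdot 12 + 46568\right) \left(-56792\right) = \left(\frac{6}{17} + 46568\right) \left(-56792\right) = \frac{791662}{17} \left(-56792\right) = - \frac{44960068304}{17}$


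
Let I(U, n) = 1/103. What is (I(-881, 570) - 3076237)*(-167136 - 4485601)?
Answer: 1474230931546170/103 ≈ 1.4313e+13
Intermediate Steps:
I(U, n) = 1/103
(I(-881, 570) - 3076237)*(-167136 - 4485601) = (1/103 - 3076237)*(-167136 - 4485601) = -316852410/103*(-4652737) = 1474230931546170/103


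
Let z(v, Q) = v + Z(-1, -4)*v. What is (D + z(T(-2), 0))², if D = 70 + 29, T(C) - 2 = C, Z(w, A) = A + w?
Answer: 9801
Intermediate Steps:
T(C) = 2 + C
z(v, Q) = -4*v (z(v, Q) = v + (-4 - 1)*v = v - 5*v = -4*v)
D = 99
(D + z(T(-2), 0))² = (99 - 4*(2 - 2))² = (99 - 4*0)² = (99 + 0)² = 99² = 9801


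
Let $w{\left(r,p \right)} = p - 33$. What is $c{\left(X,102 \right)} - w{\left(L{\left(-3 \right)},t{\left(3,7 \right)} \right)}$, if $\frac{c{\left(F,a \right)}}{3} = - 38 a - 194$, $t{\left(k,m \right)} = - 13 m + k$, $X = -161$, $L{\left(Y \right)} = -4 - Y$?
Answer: $-12089$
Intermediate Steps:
$t{\left(k,m \right)} = k - 13 m$
$w{\left(r,p \right)} = -33 + p$
$c{\left(F,a \right)} = -582 - 114 a$ ($c{\left(F,a \right)} = 3 \left(- 38 a - 194\right) = 3 \left(-194 - 38 a\right) = -582 - 114 a$)
$c{\left(X,102 \right)} - w{\left(L{\left(-3 \right)},t{\left(3,7 \right)} \right)} = \left(-582 - 11628\right) - \left(-33 + \left(3 - 91\right)\right) = -12210 - \left(-33 - 88\right) = -12210 - -121 = -12210 + 121 = -12089$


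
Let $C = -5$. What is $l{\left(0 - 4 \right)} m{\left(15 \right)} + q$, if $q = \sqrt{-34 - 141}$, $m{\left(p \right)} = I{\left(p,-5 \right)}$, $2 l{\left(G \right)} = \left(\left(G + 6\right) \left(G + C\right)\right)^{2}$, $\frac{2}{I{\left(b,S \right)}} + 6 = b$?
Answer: $36 + 5 i \sqrt{7} \approx 36.0 + 13.229 i$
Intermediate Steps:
$I{\left(b,S \right)} = \frac{2}{-6 + b}$
$l{\left(G \right)} = \frac{\left(-5 + G\right)^{2} \left(6 + G\right)^{2}}{2}$ ($l{\left(G \right)} = \frac{\left(\left(G + 6\right) \left(G - 5\right)\right)^{2}}{2} = \frac{\left(\left(6 + G\right) \left(-5 + G\right)\right)^{2}}{2} = \frac{\left(\left(-5 + G\right) \left(6 + G\right)\right)^{2}}{2} = \frac{\left(-5 + G\right)^{2} \left(6 + G\right)^{2}}{2}$)
$m{\left(p \right)} = \frac{2}{-6 + p}$
$q = 5 i \sqrt{7}$ ($q = \sqrt{-175} = 5 i \sqrt{7} \approx 13.229 i$)
$l{\left(0 - 4 \right)} m{\left(15 \right)} + q = \frac{\left(-5 + \left(0 - 4\right)\right)^{2} \left(6 + \left(0 - 4\right)\right)^{2}}{2} \frac{2}{-6 + 15} + 5 i \sqrt{7} = \frac{\left(-5 + \left(0 - 4\right)\right)^{2} \left(6 + \left(0 - 4\right)\right)^{2}}{2} \cdot \frac{2}{9} + 5 i \sqrt{7} = \frac{\left(-5 - 4\right)^{2} \left(6 - 4\right)^{2}}{2} \cdot 2 \cdot \frac{1}{9} + 5 i \sqrt{7} = \frac{\left(-9\right)^{2} \cdot 2^{2}}{2} \cdot \frac{2}{9} + 5 i \sqrt{7} = \frac{1}{2} \cdot 81 \cdot 4 \cdot \frac{2}{9} + 5 i \sqrt{7} = 162 \cdot \frac{2}{9} + 5 i \sqrt{7} = 36 + 5 i \sqrt{7}$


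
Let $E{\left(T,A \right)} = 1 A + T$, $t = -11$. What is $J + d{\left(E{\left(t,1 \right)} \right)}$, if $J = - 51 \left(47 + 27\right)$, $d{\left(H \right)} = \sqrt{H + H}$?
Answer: $-3774 + 2 i \sqrt{5} \approx -3774.0 + 4.4721 i$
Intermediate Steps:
$E{\left(T,A \right)} = A + T$
$d{\left(H \right)} = \sqrt{2} \sqrt{H}$ ($d{\left(H \right)} = \sqrt{2 H} = \sqrt{2} \sqrt{H}$)
$J = -3774$ ($J = \left(-51\right) 74 = -3774$)
$J + d{\left(E{\left(t,1 \right)} \right)} = -3774 + \sqrt{2} \sqrt{1 - 11} = -3774 + \sqrt{2} \sqrt{-10} = -3774 + \sqrt{2} i \sqrt{10} = -3774 + 2 i \sqrt{5}$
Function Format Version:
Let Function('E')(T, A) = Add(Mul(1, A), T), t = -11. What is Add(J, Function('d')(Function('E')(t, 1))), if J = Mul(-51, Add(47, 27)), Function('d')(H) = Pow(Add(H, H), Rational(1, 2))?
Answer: Add(-3774, Mul(2, I, Pow(5, Rational(1, 2)))) ≈ Add(-3774.0, Mul(4.4721, I))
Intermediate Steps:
Function('E')(T, A) = Add(A, T)
Function('d')(H) = Mul(Pow(2, Rational(1, 2)), Pow(H, Rational(1, 2))) (Function('d')(H) = Pow(Mul(2, H), Rational(1, 2)) = Mul(Pow(2, Rational(1, 2)), Pow(H, Rational(1, 2))))
J = -3774 (J = Mul(-51, 74) = -3774)
Add(J, Function('d')(Function('E')(t, 1))) = Add(-3774, Mul(Pow(2, Rational(1, 2)), Pow(Add(1, -11), Rational(1, 2)))) = Add(-3774, Mul(Pow(2, Rational(1, 2)), Pow(-10, Rational(1, 2)))) = Add(-3774, Mul(Pow(2, Rational(1, 2)), Mul(I, Pow(10, Rational(1, 2))))) = Add(-3774, Mul(2, I, Pow(5, Rational(1, 2))))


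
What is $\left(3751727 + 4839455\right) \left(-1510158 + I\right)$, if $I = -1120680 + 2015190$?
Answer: $-5289144015936$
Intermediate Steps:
$I = 894510$
$\left(3751727 + 4839455\right) \left(-1510158 + I\right) = \left(3751727 + 4839455\right) \left(-1510158 + 894510\right) = 8591182 \left(-615648\right) = -5289144015936$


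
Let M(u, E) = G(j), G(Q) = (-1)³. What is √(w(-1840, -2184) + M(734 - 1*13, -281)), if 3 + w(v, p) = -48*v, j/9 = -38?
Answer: 2*√22079 ≈ 297.18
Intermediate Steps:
j = -342 (j = 9*(-38) = -342)
G(Q) = -1
w(v, p) = -3 - 48*v
M(u, E) = -1
√(w(-1840, -2184) + M(734 - 1*13, -281)) = √((-3 - 48*(-1840)) - 1) = √((-3 + 88320) - 1) = √(88317 - 1) = √88316 = 2*√22079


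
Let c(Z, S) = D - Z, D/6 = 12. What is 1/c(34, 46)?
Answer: 1/38 ≈ 0.026316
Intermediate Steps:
D = 72 (D = 6*12 = 72)
c(Z, S) = 72 - Z
1/c(34, 46) = 1/(72 - 1*34) = 1/(72 - 34) = 1/38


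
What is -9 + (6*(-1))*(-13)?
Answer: 69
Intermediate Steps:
-9 + (6*(-1))*(-13) = -9 - 6*(-13) = -9 + 78 = 69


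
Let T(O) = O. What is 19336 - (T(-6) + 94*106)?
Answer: 9378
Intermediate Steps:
19336 - (T(-6) + 94*106) = 19336 - (-6 + 94*106) = 19336 - (-6 + 9964) = 19336 - 1*9958 = 19336 - 9958 = 9378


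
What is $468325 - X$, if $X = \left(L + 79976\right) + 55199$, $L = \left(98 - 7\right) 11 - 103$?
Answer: $332252$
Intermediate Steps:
$L = 898$ ($L = \left(98 - 7\right) 11 - 103 = 91 \cdot 11 - 103 = 1001 - 103 = 898$)
$X = 136073$ ($X = \left(898 + 79976\right) + 55199 = 80874 + 55199 = 136073$)
$468325 - X = 468325 - 136073 = 332252$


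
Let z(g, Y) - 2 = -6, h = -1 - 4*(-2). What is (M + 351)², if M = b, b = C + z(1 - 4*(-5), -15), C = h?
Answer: 125316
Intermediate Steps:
h = 7 (h = -1 + 8 = 7)
z(g, Y) = -4 (z(g, Y) = 2 - 6 = -4)
C = 7
b = 3 (b = 7 - 4 = 3)
M = 3
(M + 351)² = (3 + 351)² = 354² = 125316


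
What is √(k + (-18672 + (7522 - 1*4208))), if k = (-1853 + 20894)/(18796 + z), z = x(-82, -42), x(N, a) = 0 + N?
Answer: I*√597580793966/6238 ≈ 123.92*I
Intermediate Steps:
x(N, a) = N
z = -82
k = 6347/6238 (k = (-1853 + 20894)/(18796 - 82) = 19041/18714 = 19041*(1/18714) = 6347/6238 ≈ 1.0175)
√(k + (-18672 + (7522 - 1*4208))) = √(6347/6238 + (-18672 + (7522 - 1*4208))) = √(6347/6238 + (-18672 + (7522 - 4208))) = √(6347/6238 + (-18672 + 3314)) = √(6347/6238 - 15358) = √(-95796857/6238) = I*√597580793966/6238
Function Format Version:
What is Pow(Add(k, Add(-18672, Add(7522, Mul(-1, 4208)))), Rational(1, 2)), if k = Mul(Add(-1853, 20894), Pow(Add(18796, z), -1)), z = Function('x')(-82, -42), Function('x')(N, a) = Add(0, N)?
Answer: Mul(Rational(1, 6238), I, Pow(597580793966, Rational(1, 2))) ≈ Mul(123.92, I)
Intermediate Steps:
Function('x')(N, a) = N
z = -82
k = Rational(6347, 6238) (k = Mul(Add(-1853, 20894), Pow(Add(18796, -82), -1)) = Mul(19041, Pow(18714, -1)) = Mul(19041, Rational(1, 18714)) = Rational(6347, 6238) ≈ 1.0175)
Pow(Add(k, Add(-18672, Add(7522, Mul(-1, 4208)))), Rational(1, 2)) = Pow(Add(Rational(6347, 6238), Add(-18672, Add(7522, Mul(-1, 4208)))), Rational(1, 2)) = Pow(Add(Rational(6347, 6238), Add(-18672, Add(7522, -4208))), Rational(1, 2)) = Pow(Add(Rational(6347, 6238), Add(-18672, 3314)), Rational(1, 2)) = Pow(Add(Rational(6347, 6238), -15358), Rational(1, 2)) = Pow(Rational(-95796857, 6238), Rational(1, 2)) = Mul(Rational(1, 6238), I, Pow(597580793966, Rational(1, 2)))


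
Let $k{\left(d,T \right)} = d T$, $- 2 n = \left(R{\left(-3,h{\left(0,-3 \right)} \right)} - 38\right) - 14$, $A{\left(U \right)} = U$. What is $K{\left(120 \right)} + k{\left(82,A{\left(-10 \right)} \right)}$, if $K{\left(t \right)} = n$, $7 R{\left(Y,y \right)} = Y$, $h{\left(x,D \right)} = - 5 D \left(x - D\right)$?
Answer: $- \frac{11113}{14} \approx -793.79$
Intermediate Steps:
$h{\left(x,D \right)} = - 5 D \left(x - D\right)$
$R{\left(Y,y \right)} = \frac{Y}{7}$
$n = \frac{367}{14}$ ($n = - \frac{\left(\frac{1}{7} \left(-3\right) - 38\right) - 14}{2} = - \frac{\left(- \frac{3}{7} - 38\right) - 14}{2} = - \frac{- \frac{269}{7} - 14}{2} = \left(- \frac{1}{2}\right) \left(- \frac{367}{7}\right) = \frac{367}{14} \approx 26.214$)
$K{\left(t \right)} = \frac{367}{14}$
$k{\left(d,T \right)} = T d$
$K{\left(120 \right)} + k{\left(82,A{\left(-10 \right)} \right)} = \frac{367}{14} - 820 = - \frac{11113}{14}$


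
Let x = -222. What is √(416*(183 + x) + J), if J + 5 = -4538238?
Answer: I*√4554467 ≈ 2134.1*I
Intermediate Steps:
J = -4538243 (J = -5 - 4538238 = -4538243)
√(416*(183 + x) + J) = √(416*(183 - 222) - 4538243) = √(416*(-39) - 4538243) = √(-16224 - 4538243) = √(-4554467) = I*√4554467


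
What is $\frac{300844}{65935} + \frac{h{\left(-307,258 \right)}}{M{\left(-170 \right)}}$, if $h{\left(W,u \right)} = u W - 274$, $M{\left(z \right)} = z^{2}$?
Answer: $\frac{34538778}{19055215} \approx 1.8126$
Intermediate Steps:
$h{\left(W,u \right)} = -274 + W u$ ($h{\left(W,u \right)} = W u - 274 = -274 + W u$)
$\frac{300844}{65935} + \frac{h{\left(-307,258 \right)}}{M{\left(-170 \right)}} = \frac{300844}{65935} + \frac{-274 - 79206}{\left(-170\right)^{2}} = 300844 \cdot \frac{1}{65935} + \frac{-274 - 79206}{28900} = \frac{300844}{65935} - \frac{3974}{1445} = \frac{34538778}{19055215}$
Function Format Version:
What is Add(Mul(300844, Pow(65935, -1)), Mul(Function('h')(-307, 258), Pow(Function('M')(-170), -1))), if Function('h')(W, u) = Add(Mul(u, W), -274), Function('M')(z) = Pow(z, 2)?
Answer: Rational(34538778, 19055215) ≈ 1.8126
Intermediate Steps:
Function('h')(W, u) = Add(-274, Mul(W, u)) (Function('h')(W, u) = Add(Mul(W, u), -274) = Add(-274, Mul(W, u)))
Add(Mul(300844, Pow(65935, -1)), Mul(Function('h')(-307, 258), Pow(Function('M')(-170), -1))) = Add(Mul(300844, Pow(65935, -1)), Mul(Add(-274, Mul(-307, 258)), Pow(Pow(-170, 2), -1))) = Add(Mul(300844, Rational(1, 65935)), Mul(Add(-274, -79206), Pow(28900, -1))) = Add(Rational(300844, 65935), Mul(-79480, Rational(1, 28900))) = Add(Rational(300844, 65935), Rational(-3974, 1445)) = Rational(34538778, 19055215)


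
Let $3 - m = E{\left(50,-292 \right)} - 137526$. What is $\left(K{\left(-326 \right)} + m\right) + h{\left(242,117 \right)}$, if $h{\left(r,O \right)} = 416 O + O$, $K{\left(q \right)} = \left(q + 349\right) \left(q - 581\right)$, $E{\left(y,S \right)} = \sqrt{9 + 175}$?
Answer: $165457 - 2 \sqrt{46} \approx 1.6544 \cdot 10^{5}$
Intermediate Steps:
$E{\left(y,S \right)} = 2 \sqrt{46}$ ($E{\left(y,S \right)} = \sqrt{184} = 2 \sqrt{46}$)
$K{\left(q \right)} = \left(-581 + q\right) \left(349 + q\right)$ ($K{\left(q \right)} = \left(349 + q\right) \left(-581 + q\right) = \left(-581 + q\right) \left(349 + q\right)$)
$h{\left(r,O \right)} = 417 O$
$m = 137529 - 2 \sqrt{46}$ ($m = 3 - \left(2 \sqrt{46} - 137526\right) = 3 - \left(-137526 + 2 \sqrt{46}\right) = 3 + \left(137526 - 2 \sqrt{46}\right) = 137529 - 2 \sqrt{46} \approx 1.3752 \cdot 10^{5}$)
$\left(K{\left(-326 \right)} + m\right) + h{\left(242,117 \right)} = \left(\left(-202769 + \left(-326\right)^{2} - -75632\right) + \left(137529 - 2 \sqrt{46}\right)\right) + 417 \cdot 117 = \left(\left(-202769 + 106276 + 75632\right) + \left(137529 - 2 \sqrt{46}\right)\right) + 48789 = \left(-20861 + \left(137529 - 2 \sqrt{46}\right)\right) + 48789 = \left(116668 - 2 \sqrt{46}\right) + 48789 = 165457 - 2 \sqrt{46}$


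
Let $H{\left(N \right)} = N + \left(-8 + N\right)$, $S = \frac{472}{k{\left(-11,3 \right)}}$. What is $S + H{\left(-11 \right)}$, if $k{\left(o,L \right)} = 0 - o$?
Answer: $\frac{142}{11} \approx 12.909$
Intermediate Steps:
$k{\left(o,L \right)} = - o$
$S = \frac{472}{11}$ ($S = \frac{472}{\left(-1\right) \left(-11\right)} = \frac{472}{11} \approx 42.909$)
$H{\left(N \right)} = -8 + 2 N$
$S + H{\left(-11 \right)} = \frac{472}{11} + \left(-8 + 2 \left(-11\right)\right) = \frac{472}{11} - 30 = \frac{142}{11}$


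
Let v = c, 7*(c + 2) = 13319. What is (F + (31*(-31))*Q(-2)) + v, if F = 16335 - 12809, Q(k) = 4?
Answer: 11079/7 ≈ 1582.7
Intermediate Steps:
c = 13305/7 (c = -2 + (1/7)*13319 = -2 + 13319/7 = 13305/7 ≈ 1900.7)
v = 13305/7 ≈ 1900.7
F = 3526
(F + (31*(-31))*Q(-2)) + v = (3526 + (31*(-31))*4) + 13305/7 = (3526 - 961*4) + 13305/7 = (3526 - 3844) + 13305/7 = -318 + 13305/7 = 11079/7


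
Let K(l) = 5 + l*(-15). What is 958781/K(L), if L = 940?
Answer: -958781/14095 ≈ -68.023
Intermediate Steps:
K(l) = 5 - 15*l
958781/K(L) = 958781/(5 - 15*940) = 958781/(5 - 14100) = 958781/(-14095) = 958781*(-1/14095) = -958781/14095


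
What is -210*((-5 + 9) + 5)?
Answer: -1890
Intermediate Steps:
-210*((-5 + 9) + 5) = -210*(4 + 5) = -210*9 = -1890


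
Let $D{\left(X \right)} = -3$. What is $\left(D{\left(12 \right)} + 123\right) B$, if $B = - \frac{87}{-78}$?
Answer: $\frac{1740}{13} \approx 133.85$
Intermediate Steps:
$B = \frac{29}{26}$ ($B = \left(-87\right) \left(- \frac{1}{78}\right) = \frac{29}{26} \approx 1.1154$)
$\left(D{\left(12 \right)} + 123\right) B = \left(-3 + 123\right) \frac{29}{26} = 120 \cdot \frac{29}{26} = \frac{1740}{13}$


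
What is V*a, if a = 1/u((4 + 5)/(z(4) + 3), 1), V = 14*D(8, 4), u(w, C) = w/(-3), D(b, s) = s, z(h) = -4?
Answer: 56/3 ≈ 18.667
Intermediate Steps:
u(w, C) = -w/3 (u(w, C) = w*(-1/3) = -w/3)
V = 56 (V = 14*4 = 56)
a = 1/3 (a = 1/(-(4 + 5)/(3*(-4 + 3))) = 1/(-3/(-1)) = 1/(-3*(-1)) = 1/(-1/3*(-9)) = 1/3 ≈ 0.33333)
V*a = 56*(1/3) = 56/3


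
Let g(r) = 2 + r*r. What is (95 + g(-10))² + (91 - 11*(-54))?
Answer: 39494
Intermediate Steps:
g(r) = 2 + r²
(95 + g(-10))² + (91 - 11*(-54)) = (95 + (2 + (-10)²))² + (91 - 11*(-54)) = (95 + (2 + 100))² + (91 + 594) = (95 + 102)² + 685 = 197² + 685 = 38809 + 685 = 39494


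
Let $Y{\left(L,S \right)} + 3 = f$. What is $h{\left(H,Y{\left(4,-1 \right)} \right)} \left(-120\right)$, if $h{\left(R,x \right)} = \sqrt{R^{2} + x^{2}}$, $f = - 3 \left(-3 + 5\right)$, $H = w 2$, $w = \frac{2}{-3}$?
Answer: $- 40 \sqrt{745} \approx -1091.8$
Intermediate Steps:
$w = - \frac{2}{3}$ ($w = 2 \left(- \frac{1}{3}\right) = - \frac{2}{3} \approx -0.66667$)
$H = - \frac{4}{3}$ ($H = \left(- \frac{2}{3}\right) 2 = - \frac{4}{3} \approx -1.3333$)
$f = -6$ ($f = \left(-3\right) 2 = -6$)
$Y{\left(L,S \right)} = -9$ ($Y{\left(L,S \right)} = -3 - 6 = -9$)
$h{\left(H,Y{\left(4,-1 \right)} \right)} \left(-120\right) = \sqrt{\left(- \frac{4}{3}\right)^{2} + \left(-9\right)^{2}} \left(-120\right) = \sqrt{\frac{16}{9} + 81} \left(-120\right) = \sqrt{\frac{745}{9}} \left(-120\right) = \frac{\sqrt{745}}{3} \left(-120\right) = - 40 \sqrt{745}$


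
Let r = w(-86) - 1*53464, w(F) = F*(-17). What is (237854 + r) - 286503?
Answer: -100651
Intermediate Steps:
w(F) = -17*F
r = -52002 (r = -17*(-86) - 1*53464 = 1462 - 53464 = -52002)
(237854 + r) - 286503 = (237854 - 52002) - 286503 = 185852 - 286503 = -100651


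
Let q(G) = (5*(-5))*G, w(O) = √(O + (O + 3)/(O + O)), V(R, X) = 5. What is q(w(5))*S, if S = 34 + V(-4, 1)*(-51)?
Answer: 1105*√145 ≈ 13306.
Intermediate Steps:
w(O) = √(O + (3 + O)/(2*O)) (w(O) = √(O + (3 + O)/((2*O))) = √(O + (3 + O)*(1/(2*O))) = √(O + (3 + O)/(2*O)))
q(G) = -25*G
S = -221 (S = 34 + 5*(-51) = 34 - 255 = -221)
q(w(5))*S = -25*√(2 + 4*5 + 6/5)/2*(-221) = -25*√(2 + 20 + 6*(⅕))/2*(-221) = -25*√(2 + 20 + 6/5)/2*(-221) = -25*√(116/5)/2*(-221) = -25*2*√145/5/2*(-221) = -5*√145*(-221) = 1105*√145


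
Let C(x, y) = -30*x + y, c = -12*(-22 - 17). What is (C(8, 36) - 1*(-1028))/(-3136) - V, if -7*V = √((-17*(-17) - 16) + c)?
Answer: -103/392 + √741/7 ≈ 3.6260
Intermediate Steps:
c = 468 (c = -12*(-39) = 468)
C(x, y) = y - 30*x
V = -√741/7 (V = -√((-17*(-17) - 16) + 468)/7 = -√((289 - 16) + 468)/7 = -√(273 + 468)/7 = -√741/7 ≈ -3.8888)
(C(8, 36) - 1*(-1028))/(-3136) - V = ((36 - 30*8) - 1*(-1028))/(-3136) - (-1)*√741/7 = ((36 - 240) + 1028)*(-1/3136) + √741/7 = (-204 + 1028)*(-1/3136) + √741/7 = 824*(-1/3136) + √741/7 = -103/392 + √741/7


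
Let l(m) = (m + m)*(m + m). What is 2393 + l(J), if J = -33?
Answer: 6749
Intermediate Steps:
l(m) = 4*m**2 (l(m) = (2*m)*(2*m) = 4*m**2)
2393 + l(J) = 2393 + 4*(-33)**2 = 2393 + 4*1089 = 2393 + 4356 = 6749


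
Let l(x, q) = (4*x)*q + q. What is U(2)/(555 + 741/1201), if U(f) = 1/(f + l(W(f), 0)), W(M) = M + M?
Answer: 1201/1334592 ≈ 0.00089990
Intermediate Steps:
W(M) = 2*M
l(x, q) = q + 4*q*x (l(x, q) = 4*q*x + q = q + 4*q*x)
U(f) = 1/f (U(f) = 1/(f + 0*(1 + 4*(2*f))) = 1/(f + 0*(1 + 8*f)) = 1/(f + 0) = 1/f)
U(2)/(555 + 741/1201) = 1/((555 + 741/1201)*2) = (½)/(555 + 741*(1/1201)) = (½)/(555 + 741/1201) = (½)/(667296/1201) = (1201/667296)*(½) = 1201/1334592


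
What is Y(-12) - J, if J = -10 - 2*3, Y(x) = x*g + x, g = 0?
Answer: 4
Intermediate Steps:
Y(x) = x (Y(x) = x*0 + x = 0 + x = x)
J = -16 (J = -10 - 6 = -16)
Y(-12) - J = -12 - 1*(-16) = -12 + 16 = 4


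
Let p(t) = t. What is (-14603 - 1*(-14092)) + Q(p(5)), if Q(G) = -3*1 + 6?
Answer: -508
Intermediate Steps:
Q(G) = 3 (Q(G) = -3 + 6 = 3)
(-14603 - 1*(-14092)) + Q(p(5)) = (-14603 - 1*(-14092)) + 3 = (-14603 + 14092) + 3 = -511 + 3 = -508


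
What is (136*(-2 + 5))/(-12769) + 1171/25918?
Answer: 4377955/330946942 ≈ 0.013229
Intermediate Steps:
(136*(-2 + 5))/(-12769) + 1171/25918 = (136*3)*(-1/12769) + 1171*(1/25918) = 408*(-1/12769) + 1171/25918 = -408/12769 + 1171/25918 = 4377955/330946942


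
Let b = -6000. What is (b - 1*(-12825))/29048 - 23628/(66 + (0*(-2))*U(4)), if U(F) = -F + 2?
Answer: -10392359/29048 ≈ -357.77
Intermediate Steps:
U(F) = 2 - F
(b - 1*(-12825))/29048 - 23628/(66 + (0*(-2))*U(4)) = (-6000 - 1*(-12825))/29048 - 23628/(66 + (0*(-2))*(2 - 1*4)) = (-6000 + 12825)*(1/29048) - 23628/(66 + 0*(2 - 4)) = 6825*(1/29048) - 23628/(66 + 0*(-2)) = 6825/29048 - 23628/(66 + 0) = 6825/29048 - 23628/66 = 6825/29048 - 23628*1/66 = 6825/29048 - 358 = -10392359/29048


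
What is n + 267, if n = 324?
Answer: 591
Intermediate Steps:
n + 267 = 324 + 267 = 591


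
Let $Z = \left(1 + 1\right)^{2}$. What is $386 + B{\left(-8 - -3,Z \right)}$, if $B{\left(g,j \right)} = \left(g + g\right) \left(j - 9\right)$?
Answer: $436$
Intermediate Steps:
$Z = 4$ ($Z = 2^{2} = 4$)
$B{\left(g,j \right)} = 2 g \left(-9 + j\right)$
$386 + B{\left(-8 - -3,Z \right)} = 386 + 2 \left(-8 - -3\right) \left(-9 + 4\right) = 386 + 2 \left(-8 + 3\right) \left(-5\right) = 386 + 2 \left(-5\right) \left(-5\right) = 386 + 50 = 436$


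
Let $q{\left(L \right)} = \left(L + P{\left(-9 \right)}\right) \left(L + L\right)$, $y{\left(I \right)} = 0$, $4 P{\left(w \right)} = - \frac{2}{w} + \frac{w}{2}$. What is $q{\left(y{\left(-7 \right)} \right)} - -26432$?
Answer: $26432$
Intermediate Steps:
$P{\left(w \right)} = - \frac{1}{2 w} + \frac{w}{8}$ ($P{\left(w \right)} = \frac{- \frac{2}{w} + \frac{w}{2}}{4} = \frac{\frac{w}{2} - \frac{2}{w}}{4} = - \frac{1}{2 w} + \frac{w}{8}$)
$q{\left(L \right)} = 2 L \left(- \frac{77}{72} + L\right)$ ($q{\left(L \right)} = \left(L + \frac{-4 + \left(-9\right)^{2}}{8 \left(-9\right)}\right) \left(L + L\right) = \left(L + \frac{1}{8} \left(- \frac{1}{9}\right) \left(-4 + 81\right)\right) 2 L = \left(L + \frac{1}{8} \left(- \frac{1}{9}\right) 77\right) 2 L = \left(L - \frac{77}{72}\right) 2 L = \left(- \frac{77}{72} + L\right) 2 L = 2 L \left(- \frac{77}{72} + L\right)$)
$q{\left(y{\left(-7 \right)} \right)} - -26432 = \frac{1}{36} \cdot 0 \left(-77 + 72 \cdot 0\right) - -26432 = \frac{1}{36} \cdot 0 \left(-77 + 0\right) + 26432 = \frac{1}{36} \cdot 0 \left(-77\right) + 26432 = 0 + 26432 = 26432$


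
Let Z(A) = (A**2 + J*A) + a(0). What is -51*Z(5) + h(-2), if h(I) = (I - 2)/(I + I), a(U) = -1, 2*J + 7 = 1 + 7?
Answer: -2701/2 ≈ -1350.5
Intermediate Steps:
J = 1/2 (J = -7/2 + (1 + 7)/2 = -7/2 + (1/2)*8 = -7/2 + 4 = 1/2 ≈ 0.50000)
h(I) = (-2 + I)/(2*I) (h(I) = (-2 + I)/((2*I)) = (-2 + I)*(1/(2*I)) = (-2 + I)/(2*I))
Z(A) = -1 + A**2 + A/2 (Z(A) = (A**2 + A/2) - 1 = -1 + A**2 + A/2)
-51*Z(5) + h(-2) = -51*(-1 + 5**2 + (1/2)*5) + (1/2)*(-2 - 2)/(-2) = -51*(-1 + 25 + 5/2) + (1/2)*(-1/2)*(-4) = -51*53/2 + 1 = -2703/2 + 1 = -2701/2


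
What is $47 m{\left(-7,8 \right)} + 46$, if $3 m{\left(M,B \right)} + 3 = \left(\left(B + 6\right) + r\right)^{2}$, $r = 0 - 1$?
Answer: $\frac{7940}{3} \approx 2646.7$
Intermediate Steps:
$r = -1$ ($r = 0 - 1 = -1$)
$m{\left(M,B \right)} = -1 + \frac{\left(5 + B\right)^{2}}{3}$ ($m{\left(M,B \right)} = -1 + \frac{\left(\left(B + 6\right) - 1\right)^{2}}{3} = -1 + \frac{\left(\left(6 + B\right) - 1\right)^{2}}{3} = -1 + \frac{\left(5 + B\right)^{2}}{3}$)
$47 m{\left(-7,8 \right)} + 46 = 47 \left(-1 + \frac{\left(5 + 8\right)^{2}}{3}\right) + 46 = 47 \left(-1 + \frac{13^{2}}{3}\right) + 46 = 47 \left(-1 + \frac{1}{3} \cdot 169\right) + 46 = 47 \left(-1 + \frac{169}{3}\right) + 46 = 47 \cdot \frac{166}{3} + 46 = \frac{7802}{3} + 46 = \frac{7940}{3}$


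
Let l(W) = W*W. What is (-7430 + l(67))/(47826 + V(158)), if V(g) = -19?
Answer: -2941/47807 ≈ -0.061518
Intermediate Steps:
l(W) = W²
(-7430 + l(67))/(47826 + V(158)) = (-7430 + 67²)/(47826 - 19) = (-7430 + 4489)/47807 = -2941*1/47807 = -2941/47807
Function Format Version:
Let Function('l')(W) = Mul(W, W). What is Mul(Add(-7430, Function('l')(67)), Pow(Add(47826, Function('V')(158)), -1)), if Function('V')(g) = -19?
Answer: Rational(-2941, 47807) ≈ -0.061518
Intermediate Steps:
Function('l')(W) = Pow(W, 2)
Mul(Add(-7430, Function('l')(67)), Pow(Add(47826, Function('V')(158)), -1)) = Mul(Add(-7430, Pow(67, 2)), Pow(Add(47826, -19), -1)) = Mul(Add(-7430, 4489), Pow(47807, -1)) = Mul(-2941, Rational(1, 47807)) = Rational(-2941, 47807)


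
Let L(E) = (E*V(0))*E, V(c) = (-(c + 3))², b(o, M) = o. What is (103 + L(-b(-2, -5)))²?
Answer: 19321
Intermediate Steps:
V(c) = (-3 - c)² (V(c) = (-(3 + c))² = (-3 - c)²)
L(E) = 9*E² (L(E) = (E*(3 + 0)²)*E = (E*3²)*E = (E*9)*E = (9*E)*E = 9*E²)
(103 + L(-b(-2, -5)))² = (103 + 9*(-1*(-2))²)² = (103 + 9*2²)² = (103 + 9*4)² = (103 + 36)² = 139² = 19321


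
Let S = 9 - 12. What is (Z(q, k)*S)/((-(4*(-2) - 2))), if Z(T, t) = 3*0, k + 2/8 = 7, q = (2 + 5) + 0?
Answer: 0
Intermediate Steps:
q = 7 (q = 7 + 0 = 7)
k = 27/4 (k = -1/4 + 7 = 27/4 ≈ 6.7500)
S = -3
Z(T, t) = 0
(Z(q, k)*S)/((-(4*(-2) - 2))) = (0*(-3))/((-(4*(-2) - 2))) = 0/((-(-8 - 2))) = 0/((-1*(-10))) = 0/10 = 0*(1/10) = 0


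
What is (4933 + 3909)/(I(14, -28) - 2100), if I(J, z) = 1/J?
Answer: -123788/29399 ≈ -4.2106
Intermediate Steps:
(4933 + 3909)/(I(14, -28) - 2100) = (4933 + 3909)/(1/14 - 2100) = 8842/(1/14 - 2100) = 8842/(-29399/14) = 8842*(-14/29399) = -123788/29399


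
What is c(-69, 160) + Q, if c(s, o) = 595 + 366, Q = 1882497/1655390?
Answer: 1592712287/1655390 ≈ 962.14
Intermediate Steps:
Q = 1882497/1655390 (Q = 1882497*(1/1655390) = 1882497/1655390 ≈ 1.1372)
c(s, o) = 961
c(-69, 160) + Q = 961 + 1882497/1655390 = 1592712287/1655390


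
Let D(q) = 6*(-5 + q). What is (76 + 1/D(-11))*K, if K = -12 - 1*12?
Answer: -7295/4 ≈ -1823.8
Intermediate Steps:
D(q) = -30 + 6*q
K = -24 (K = -12 - 12 = -24)
(76 + 1/D(-11))*K = (76 + 1/(-30 + 6*(-11)))*(-24) = (76 + 1/(-30 - 66))*(-24) = (76 + 1/(-96))*(-24) = (76 - 1/96)*(-24) = (7295/96)*(-24) = -7295/4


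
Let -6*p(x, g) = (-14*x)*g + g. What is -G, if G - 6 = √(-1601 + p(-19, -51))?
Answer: -6 - √2674/2 ≈ -31.855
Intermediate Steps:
p(x, g) = -g/6 + 7*g*x/3 (p(x, g) = -((-14*x)*g + g)/6 = -(-14*g*x + g)/6 = -(g - 14*g*x)/6 = -g/6 + 7*g*x/3)
G = 6 + √2674/2 (G = 6 + √(-1601 + (⅙)*(-51)*(-1 + 14*(-19))) = 6 + √(-1601 + (⅙)*(-51)*(-1 - 266)) = 6 + √(-1601 + (⅙)*(-51)*(-267)) = 6 + √(-1601 + 4539/2) = 6 + √(1337/2) = 6 + √2674/2 ≈ 31.855)
-G = -(6 + √2674/2) = -6 - √2674/2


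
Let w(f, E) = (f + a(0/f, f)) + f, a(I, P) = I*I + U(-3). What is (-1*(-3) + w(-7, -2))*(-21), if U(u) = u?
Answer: 294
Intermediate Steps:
a(I, P) = -3 + I**2 (a(I, P) = I*I - 3 = I**2 - 3 = -3 + I**2)
w(f, E) = -3 + 2*f (w(f, E) = (f + (-3 + (0/f)**2)) + f = (f + (-3 + 0**2)) + f = (f + (-3 + 0)) + f = (f - 3) + f = (-3 + f) + f = -3 + 2*f)
(-1*(-3) + w(-7, -2))*(-21) = (-1*(-3) + (-3 + 2*(-7)))*(-21) = (3 + (-3 - 14))*(-21) = (3 - 17)*(-21) = -14*(-21) = 294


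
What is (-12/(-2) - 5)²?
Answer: 1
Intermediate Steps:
(-12/(-2) - 5)² = (-12*(-½) - 5)² = (6 - 5)² = 1² = 1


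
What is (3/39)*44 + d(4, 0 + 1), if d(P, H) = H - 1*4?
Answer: 5/13 ≈ 0.38462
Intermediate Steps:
d(P, H) = -4 + H (d(P, H) = H - 4 = -4 + H)
(3/39)*44 + d(4, 0 + 1) = (3/39)*44 + (-4 + (0 + 1)) = (3*(1/39))*44 + (-4 + 1) = (1/13)*44 - 3 = 44/13 - 3 = 5/13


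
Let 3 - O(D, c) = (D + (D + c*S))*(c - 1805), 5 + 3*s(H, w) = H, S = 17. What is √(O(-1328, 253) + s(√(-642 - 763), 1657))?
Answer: √(22977372 + 3*I*√1405)/3 ≈ 1597.8 + 0.0039098*I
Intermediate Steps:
s(H, w) = -5/3 + H/3
O(D, c) = 3 - (-1805 + c)*(2*D + 17*c) (O(D, c) = 3 - (D + (D + c*17))*(c - 1805) = 3 - (D + (D + 17*c))*(-1805 + c) = 3 - (2*D + 17*c)*(-1805 + c) = 3 - (-1805 + c)*(2*D + 17*c))
√(O(-1328, 253) + s(√(-642 - 763), 1657)) = √((3 - 17*253² + 3610*(-1328) + 30685*253 - 2*(-1328)*253) + (-5/3 + √(-642 - 763)/3)) = √((3 - 17*64009 - 4794080 + 7763305 + 671968) + (-5/3 + √(-1405)/3)) = √((3 - 1088153 - 4794080 + 7763305 + 671968) + (-5/3 + (I*√1405)/3)) = √(2553043 + (-5/3 + I*√1405/3)) = √(7659124/3 + I*√1405/3)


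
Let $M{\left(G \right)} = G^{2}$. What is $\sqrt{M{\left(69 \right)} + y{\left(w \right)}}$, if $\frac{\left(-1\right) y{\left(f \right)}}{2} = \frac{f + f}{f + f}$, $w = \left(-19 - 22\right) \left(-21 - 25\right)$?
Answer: $\sqrt{4759} \approx 68.985$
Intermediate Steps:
$w = 1886$ ($w = \left(-41\right) \left(-46\right) = 1886$)
$y{\left(f \right)} = -2$ ($y{\left(f \right)} = - 2 \frac{f + f}{f + f} = - 2 \frac{2 f}{2 f} = - 2 \cdot 2 f \frac{1}{2 f} = \left(-2\right) 1 = -2$)
$\sqrt{M{\left(69 \right)} + y{\left(w \right)}} = \sqrt{69^{2} - 2} = \sqrt{4761 - 2} = \sqrt{4759}$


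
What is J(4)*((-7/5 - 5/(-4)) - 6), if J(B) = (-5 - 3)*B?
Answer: 984/5 ≈ 196.80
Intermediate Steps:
J(B) = -8*B
J(4)*((-7/5 - 5/(-4)) - 6) = (-8*4)*((-7/5 - 5/(-4)) - 6) = -32*((-7*⅕ - 5*(-¼)) - 6) = -32*((-7/5 + 5/4) - 6) = -32*(-3/20 - 6) = -32*(-123/20) = 984/5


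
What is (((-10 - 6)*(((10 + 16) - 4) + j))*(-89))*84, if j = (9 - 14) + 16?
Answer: 3947328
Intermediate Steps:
j = 11 (j = -5 + 16 = 11)
(((-10 - 6)*(((10 + 16) - 4) + j))*(-89))*84 = (((-10 - 6)*(((10 + 16) - 4) + 11))*(-89))*84 = (-16*((26 - 4) + 11)*(-89))*84 = (-16*(22 + 11)*(-89))*84 = (-16*33*(-89))*84 = -528*(-89)*84 = 46992*84 = 3947328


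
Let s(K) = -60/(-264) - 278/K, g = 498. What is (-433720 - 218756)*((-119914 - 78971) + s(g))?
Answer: 10770736131898/83 ≈ 1.2977e+11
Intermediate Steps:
s(K) = 5/22 - 278/K (s(K) = -60*(-1/264) - 278/K = 5/22 - 278/K)
(-433720 - 218756)*((-119914 - 78971) + s(g)) = (-433720 - 218756)*((-119914 - 78971) + (5/22 - 278/498)) = -652476*(-198885 + (5/22 - 278*1/498)) = -652476*(-198885 + (5/22 - 139/249)) = -652476*(-198885 - 1813/5478) = -652476*(-1089493843/5478) = 10770736131898/83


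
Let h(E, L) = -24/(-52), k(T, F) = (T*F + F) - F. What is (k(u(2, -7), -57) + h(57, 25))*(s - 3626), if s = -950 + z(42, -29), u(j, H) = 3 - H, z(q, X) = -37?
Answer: 34154652/13 ≈ 2.6273e+6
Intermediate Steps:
s = -987 (s = -950 - 37 = -987)
k(T, F) = F*T (k(T, F) = (F*T + F) - F = (F + F*T) - F = F*T)
h(E, L) = 6/13 (h(E, L) = -24*(-1/52) = 6/13)
(k(u(2, -7), -57) + h(57, 25))*(s - 3626) = (-57*(3 - 1*(-7)) + 6/13)*(-987 - 3626) = (-57*(3 + 7) + 6/13)*(-4613) = (-57*10 + 6/13)*(-4613) = (-570 + 6/13)*(-4613) = -7404/13*(-4613) = 34154652/13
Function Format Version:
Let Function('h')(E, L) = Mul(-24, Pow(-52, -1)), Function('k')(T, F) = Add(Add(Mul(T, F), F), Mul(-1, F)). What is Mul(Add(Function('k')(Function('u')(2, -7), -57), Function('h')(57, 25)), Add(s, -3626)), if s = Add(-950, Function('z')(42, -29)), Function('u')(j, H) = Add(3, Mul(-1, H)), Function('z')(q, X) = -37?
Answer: Rational(34154652, 13) ≈ 2.6273e+6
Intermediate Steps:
s = -987 (s = Add(-950, -37) = -987)
Function('k')(T, F) = Mul(F, T) (Function('k')(T, F) = Add(Add(Mul(F, T), F), Mul(-1, F)) = Add(Add(F, Mul(F, T)), Mul(-1, F)) = Mul(F, T))
Function('h')(E, L) = Rational(6, 13) (Function('h')(E, L) = Mul(-24, Rational(-1, 52)) = Rational(6, 13))
Mul(Add(Function('k')(Function('u')(2, -7), -57), Function('h')(57, 25)), Add(s, -3626)) = Mul(Add(Mul(-57, Add(3, Mul(-1, -7))), Rational(6, 13)), Add(-987, -3626)) = Mul(Add(Mul(-57, Add(3, 7)), Rational(6, 13)), -4613) = Mul(Add(Mul(-57, 10), Rational(6, 13)), -4613) = Mul(Add(-570, Rational(6, 13)), -4613) = Mul(Rational(-7404, 13), -4613) = Rational(34154652, 13)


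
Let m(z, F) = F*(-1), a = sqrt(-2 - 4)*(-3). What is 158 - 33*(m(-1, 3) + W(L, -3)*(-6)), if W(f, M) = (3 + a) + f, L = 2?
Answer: 1247 - 594*I*sqrt(6) ≈ 1247.0 - 1455.0*I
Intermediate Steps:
a = -3*I*sqrt(6) (a = sqrt(-6)*(-3) = (I*sqrt(6))*(-3) = -3*I*sqrt(6) ≈ -7.3485*I)
m(z, F) = -F
W(f, M) = 3 + f - 3*I*sqrt(6) (W(f, M) = (3 - 3*I*sqrt(6)) + f = 3 + f - 3*I*sqrt(6))
158 - 33*(m(-1, 3) + W(L, -3)*(-6)) = 158 - 33*(-1*3 + (3 + 2 - 3*I*sqrt(6))*(-6)) = 158 - 33*(-3 + (5 - 3*I*sqrt(6))*(-6)) = 158 - 33*(-3 + (-30 + 18*I*sqrt(6))) = 158 - 33*(-33 + 18*I*sqrt(6)) = 158 + (1089 - 594*I*sqrt(6)) = 1247 - 594*I*sqrt(6)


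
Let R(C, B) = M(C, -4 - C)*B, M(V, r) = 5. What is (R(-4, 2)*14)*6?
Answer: 840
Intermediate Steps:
R(C, B) = 5*B
(R(-4, 2)*14)*6 = ((5*2)*14)*6 = (10*14)*6 = 140*6 = 840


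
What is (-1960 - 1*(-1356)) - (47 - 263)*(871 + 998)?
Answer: 403100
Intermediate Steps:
(-1960 - 1*(-1356)) - (47 - 263)*(871 + 998) = (-1960 + 1356) - (-216)*1869 = -604 - 1*(-403704) = -604 + 403704 = 403100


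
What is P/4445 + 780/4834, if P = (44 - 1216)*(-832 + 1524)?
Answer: -1958511458/10743565 ≈ -182.30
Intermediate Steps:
P = -811024 (P = -1172*692 = -811024)
P/4445 + 780/4834 = -811024/4445 + 780/4834 = -811024*1/4445 + 780*(1/4834) = -811024/4445 + 390/2417 = -1958511458/10743565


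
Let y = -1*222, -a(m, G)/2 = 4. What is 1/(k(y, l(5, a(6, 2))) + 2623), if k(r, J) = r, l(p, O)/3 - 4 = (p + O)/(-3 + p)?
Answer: 1/2401 ≈ 0.00041649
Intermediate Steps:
a(m, G) = -8 (a(m, G) = -2*4 = -8)
l(p, O) = 12 + 3*(O + p)/(-3 + p) (l(p, O) = 12 + 3*((p + O)/(-3 + p)) = 12 + 3*((O + p)/(-3 + p)) = 12 + 3*(O + p)/(-3 + p))
y = -222
1/(k(y, l(5, a(6, 2))) + 2623) = 1/(-222 + 2623) = 1/2401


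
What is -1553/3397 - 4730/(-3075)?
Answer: 2258467/2089155 ≈ 1.0810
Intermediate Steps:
-1553/3397 - 4730/(-3075) = -1553*1/3397 - 4730*(-1/3075) = -1553/3397 + 946/615 = 2258467/2089155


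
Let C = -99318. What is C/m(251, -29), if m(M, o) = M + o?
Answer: -16553/37 ≈ -447.38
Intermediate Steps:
C/m(251, -29) = -99318/(251 - 29) = -99318/222 = -99318*1/222 = -16553/37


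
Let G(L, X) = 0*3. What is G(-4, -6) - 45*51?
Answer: -2295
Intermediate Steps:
G(L, X) = 0
G(-4, -6) - 45*51 = 0 - 45*51 = 0 - 2295 = -2295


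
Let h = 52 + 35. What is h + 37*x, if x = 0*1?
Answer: 87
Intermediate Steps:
h = 87
x = 0
h + 37*x = 87 + 37*0 = 87 + 0 = 87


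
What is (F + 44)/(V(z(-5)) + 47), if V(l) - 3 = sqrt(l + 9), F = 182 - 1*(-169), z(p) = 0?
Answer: 395/53 ≈ 7.4528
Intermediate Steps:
F = 351 (F = 182 + 169 = 351)
V(l) = 3 + sqrt(9 + l) (V(l) = 3 + sqrt(l + 9) = 3 + sqrt(9 + l))
(F + 44)/(V(z(-5)) + 47) = (351 + 44)/((3 + sqrt(9 + 0)) + 47) = 395/((3 + sqrt(9)) + 47) = 395/((3 + 3) + 47) = 395/(6 + 47) = 395/53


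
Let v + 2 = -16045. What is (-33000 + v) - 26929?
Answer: -75976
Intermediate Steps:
v = -16047 (v = -2 - 16045 = -16047)
(-33000 + v) - 26929 = (-33000 - 16047) - 26929 = -49047 - 26929 = -75976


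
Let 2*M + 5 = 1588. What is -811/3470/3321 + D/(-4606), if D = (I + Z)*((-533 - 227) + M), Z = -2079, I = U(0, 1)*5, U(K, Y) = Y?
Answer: 26887936268/1895676615 ≈ 14.184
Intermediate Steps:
M = 1583/2 (M = -5/2 + (1/2)*1588 = -5/2 + 794 = 1583/2 ≈ 791.50)
I = 5 (I = 1*5 = 5)
D = -65331 (D = (5 - 2079)*((-533 - 227) + 1583/2) = -2074*(-760 + 1583/2) = -2074*63/2 = -65331)
-811/3470/3321 + D/(-4606) = -811/3470/3321 - 65331/(-4606) = -811*1/3470*(1/3321) - 65331*(-1/4606) = -811/3470*1/3321 + 9333/658 = -811/11523870 + 9333/658 = 26887936268/1895676615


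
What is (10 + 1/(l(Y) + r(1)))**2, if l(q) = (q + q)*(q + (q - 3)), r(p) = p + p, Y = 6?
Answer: 1212201/12100 ≈ 100.18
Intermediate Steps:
r(p) = 2*p
l(q) = 2*q*(-3 + 2*q) (l(q) = (2*q)*(q + (-3 + q)) = (2*q)*(-3 + 2*q) = 2*q*(-3 + 2*q))
(10 + 1/(l(Y) + r(1)))**2 = (10 + 1/(2*6*(-3 + 2*6) + 2*1))**2 = (10 + 1/(2*6*(-3 + 12) + 2))**2 = (10 + 1/(2*6*9 + 2))**2 = (10 + 1/(108 + 2))**2 = (10 + 1/110)**2 = (1101/110)**2 = 1212201/12100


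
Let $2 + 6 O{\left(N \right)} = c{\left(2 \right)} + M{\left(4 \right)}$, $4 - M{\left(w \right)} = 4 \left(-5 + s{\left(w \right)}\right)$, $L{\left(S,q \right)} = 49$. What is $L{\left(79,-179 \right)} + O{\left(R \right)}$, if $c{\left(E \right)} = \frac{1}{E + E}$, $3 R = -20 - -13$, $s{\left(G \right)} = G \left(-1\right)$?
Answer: $\frac{443}{8} \approx 55.375$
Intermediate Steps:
$s{\left(G \right)} = - G$
$R = - \frac{7}{3}$ ($R = \frac{-20 - -13}{3} = \frac{-20 + 13}{3} = \frac{1}{3} \left(-7\right) = - \frac{7}{3} \approx -2.3333$)
$M{\left(w \right)} = 24 + 4 w$ ($M{\left(w \right)} = 4 - 4 \left(-5 - w\right) = 4 - \left(-20 - 4 w\right) = 4 + \left(20 + 4 w\right) = 24 + 4 w$)
$c{\left(E \right)} = \frac{1}{2 E}$
$O{\left(N \right)} = \frac{51}{8}$ ($O{\left(N \right)} = - \frac{1}{3} + \frac{\frac{1}{2 \cdot 2} + \left(24 + 4 \cdot 4\right)}{6} = - \frac{1}{3} + \frac{\frac{1}{2} \cdot \frac{1}{2} + \left(24 + 16\right)}{6} = - \frac{1}{3} + \frac{\frac{1}{4} + 40}{6} = - \frac{1}{3} + \frac{1}{6} \cdot \frac{161}{4} = - \frac{1}{3} + \frac{161}{24} = \frac{51}{8}$)
$L{\left(79,-179 \right)} + O{\left(R \right)} = 49 + \frac{51}{8} = \frac{443}{8}$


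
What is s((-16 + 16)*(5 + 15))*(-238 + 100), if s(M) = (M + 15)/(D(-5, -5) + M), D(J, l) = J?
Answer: 414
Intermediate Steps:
s(M) = (15 + M)/(-5 + M) (s(M) = (M + 15)/(-5 + M) = (15 + M)/(-5 + M))
s((-16 + 16)*(5 + 15))*(-238 + 100) = ((15 + (-16 + 16)*(5 + 15))/(-5 + (-16 + 16)*(5 + 15)))*(-238 + 100) = ((15 + 0*20)/(-5 + 0*20))*(-138) = ((15 + 0)/(-5 + 0))*(-138) = (15/(-5))*(-138) = -1/5*15*(-138) = -3*(-138) = 414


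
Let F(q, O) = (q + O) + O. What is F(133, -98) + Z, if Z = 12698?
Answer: 12635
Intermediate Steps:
F(q, O) = q + 2*O (F(q, O) = (O + q) + O = q + 2*O)
F(133, -98) + Z = (133 + 2*(-98)) + 12698 = (133 - 196) + 12698 = -63 + 12698 = 12635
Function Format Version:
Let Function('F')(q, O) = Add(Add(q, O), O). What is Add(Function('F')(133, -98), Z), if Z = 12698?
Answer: 12635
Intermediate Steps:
Function('F')(q, O) = Add(q, Mul(2, O)) (Function('F')(q, O) = Add(Add(O, q), O) = Add(q, Mul(2, O)))
Add(Function('F')(133, -98), Z) = Add(Add(133, Mul(2, -98)), 12698) = Add(Add(133, -196), 12698) = Add(-63, 12698) = 12635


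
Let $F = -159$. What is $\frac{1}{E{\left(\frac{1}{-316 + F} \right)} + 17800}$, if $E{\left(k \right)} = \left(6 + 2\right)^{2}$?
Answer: $\frac{1}{17864} \approx 5.5978 \cdot 10^{-5}$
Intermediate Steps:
$E{\left(k \right)} = 64$ ($E{\left(k \right)} = 8^{2} = 64$)
$\frac{1}{E{\left(\frac{1}{-316 + F} \right)} + 17800} = \frac{1}{64 + 17800} = \frac{1}{17864}$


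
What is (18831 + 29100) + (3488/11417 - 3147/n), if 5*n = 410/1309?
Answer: -2158451761/936194 ≈ -2305.6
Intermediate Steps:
n = 82/1309 (n = (410/1309)/5 = (410*(1/1309))/5 = (⅕)*(410/1309) = 82/1309 ≈ 0.062643)
(18831 + 29100) + (3488/11417 - 3147/n) = (18831 + 29100) + (3488/11417 - 3147/82/1309) = 47931 + (3488*(1/11417) - 3147*1309/82) = 47931 + (3488/11417 - 4119423/82) = 47931 - 47031166375/936194 = -2158451761/936194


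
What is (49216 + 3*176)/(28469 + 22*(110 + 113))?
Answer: 49744/33375 ≈ 1.4905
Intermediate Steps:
(49216 + 3*176)/(28469 + 22*(110 + 113)) = (49216 + 528)/(28469 + 22*223) = 49744/(28469 + 4906) = 49744/33375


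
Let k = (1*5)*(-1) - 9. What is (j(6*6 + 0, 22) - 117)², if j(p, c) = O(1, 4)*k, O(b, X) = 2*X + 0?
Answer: 52441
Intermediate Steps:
O(b, X) = 2*X
k = -14 (k = 5*(-1) - 9 = -5 - 9 = -14)
j(p, c) = -112 (j(p, c) = (2*4)*(-14) = 8*(-14) = -112)
(j(6*6 + 0, 22) - 117)² = (-112 - 117)² = (-229)² = 52441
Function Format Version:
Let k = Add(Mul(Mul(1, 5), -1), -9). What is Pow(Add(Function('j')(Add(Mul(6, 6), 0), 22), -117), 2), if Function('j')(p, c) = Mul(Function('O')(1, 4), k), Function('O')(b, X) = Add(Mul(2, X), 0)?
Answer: 52441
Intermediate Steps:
Function('O')(b, X) = Mul(2, X)
k = -14 (k = Add(Mul(5, -1), -9) = Add(-5, -9) = -14)
Function('j')(p, c) = -112 (Function('j')(p, c) = Mul(Mul(2, 4), -14) = Mul(8, -14) = -112)
Pow(Add(Function('j')(Add(Mul(6, 6), 0), 22), -117), 2) = Pow(Add(-112, -117), 2) = Pow(-229, 2) = 52441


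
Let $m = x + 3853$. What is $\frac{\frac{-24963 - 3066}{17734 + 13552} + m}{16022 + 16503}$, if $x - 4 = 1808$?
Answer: $\frac{177207161}{1017577150} \approx 0.17415$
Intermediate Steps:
$x = 1812$ ($x = 4 + 1808 = 1812$)
$m = 5665$ ($m = 1812 + 3853 = 5665$)
$\frac{\frac{-24963 - 3066}{17734 + 13552} + m}{16022 + 16503} = \frac{\frac{-24963 - 3066}{17734 + 13552} + 5665}{16022 + 16503} = \frac{- \frac{28029}{31286} + 5665}{32525} = \left(\left(-28029\right) \frac{1}{31286} + 5665\right) \frac{1}{32525} = \left(- \frac{28029}{31286} + 5665\right) \frac{1}{32525} = \frac{177207161}{31286} \cdot \frac{1}{32525} = \frac{177207161}{1017577150}$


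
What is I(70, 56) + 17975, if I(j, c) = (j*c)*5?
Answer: 37575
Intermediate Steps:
I(j, c) = 5*c*j (I(j, c) = (c*j)*5 = 5*c*j)
I(70, 56) + 17975 = 5*56*70 + 17975 = 19600 + 17975 = 37575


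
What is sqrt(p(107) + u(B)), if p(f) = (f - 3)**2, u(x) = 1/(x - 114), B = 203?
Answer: 5*sqrt(3426945)/89 ≈ 104.00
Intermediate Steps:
u(x) = 1/(-114 + x)
p(f) = (-3 + f)**2
sqrt(p(107) + u(B)) = sqrt((-3 + 107)**2 + 1/(-114 + 203)) = sqrt(104**2 + 1/89) = sqrt(10816 + 1/89) = sqrt(962625/89) = 5*sqrt(3426945)/89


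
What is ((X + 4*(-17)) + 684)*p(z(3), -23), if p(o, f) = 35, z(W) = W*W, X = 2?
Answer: 21630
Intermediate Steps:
z(W) = W²
((X + 4*(-17)) + 684)*p(z(3), -23) = ((2 + 4*(-17)) + 684)*35 = ((2 - 68) + 684)*35 = (-66 + 684)*35 = 618*35 = 21630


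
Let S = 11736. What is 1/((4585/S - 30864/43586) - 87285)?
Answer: -255762648/22324323919727 ≈ -1.1457e-5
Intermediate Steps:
1/((4585/S - 30864/43586) - 87285) = 1/((4585/11736 - 30864/43586) - 87285) = 1/((4585*(1/11736) - 30864*1/43586) - 87285) = 1/((4585/11736 - 15432/21793) - 87285) = 1/(-81189047/255762648 - 87285) = 1/(-22324323919727/255762648) = -255762648/22324323919727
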